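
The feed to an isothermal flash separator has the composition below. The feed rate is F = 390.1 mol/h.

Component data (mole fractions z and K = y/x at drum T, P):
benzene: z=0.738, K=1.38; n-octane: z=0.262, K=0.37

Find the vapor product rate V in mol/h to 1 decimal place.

V = 188.0 mol/h

Binary case is linear: z₁(K₁−1)(1+ψ(K₂−1)) + z₂(K₂−1)(1+ψ(K₁−1)) = 0
⇒ ψ = [z₁(K₁−1)+z₂(K₂−1)] / [−(K₁−1)(K₂−1)] = 0.1154/0.2394 = 0.482
Then V = ψ·F = 0.4820·390.1 = 188.0 mol/h and L = F − V = 202.1 mol/h.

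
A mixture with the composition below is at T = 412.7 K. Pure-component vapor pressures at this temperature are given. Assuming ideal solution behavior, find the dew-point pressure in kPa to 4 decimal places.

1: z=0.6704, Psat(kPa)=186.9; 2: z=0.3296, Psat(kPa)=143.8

Pdew = 170.0965 kPa

At the dew point ψ → 1, so Σzᵢ/Kᵢ = 1 with Kᵢ = Pᵢˢᵃᵗ/P ⇒ 1/P = Σzᵢ/Pᵢˢᵃᵗ.
1/P = 0.6704/186.9 + 0.3296/143.8 = 0.0058790 ⇒ P = 170.0965 kPa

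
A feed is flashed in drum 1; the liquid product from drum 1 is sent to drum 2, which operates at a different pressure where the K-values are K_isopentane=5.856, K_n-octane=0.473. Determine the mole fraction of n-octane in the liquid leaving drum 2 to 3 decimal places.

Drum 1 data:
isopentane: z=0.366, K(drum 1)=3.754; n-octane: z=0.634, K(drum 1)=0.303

Drum 1:
Let ψ₁ = V/F and solve Σ zᵢ(Kᵢ−1)/(1+ψ₁(Kᵢ−1)) = 0.
g(0) = ΣzᵢKᵢ − 1 = 0.566 and g(1) = 1 − Σzᵢ/Kᵢ = -1.190, so a root lies in (0, 1).
Binary case is linear: z₁(K₁−1)(1+ψ₁(K₂−1)) + z₂(K₂−1)(1+ψ₁(K₁−1)) = 0
⇒ ψ₁ = [z₁(K₁−1)+z₂(K₂−1)] / [−(K₁−1)(K₂−1)] = 0.5661/1.9195 = 0.295
Drum-1 compositions:
  isopentane: x = 0.202, y = 0.758
  n-octane: x = 0.798, y = 0.242
Drum-2 feed = drum-1 liquid: z₂ = (0.2020, 0.7980).
Drum 2:
Rachford–Rice: g(ψ₂) = Σ zᵢ(Kᵢ−1)/(1+ψ₂(Kᵢ−1)) = 0.
g(0) = ΣzᵢKᵢ − 1 = 0.560 and g(1) = 1 − Σzᵢ/Kᵢ = -0.722, so a root lies in (0, 1).
Binary case is linear: z₁(K₁−1)(1+ψ₂(K₂−1)) + z₂(K₂−1)(1+ψ₂(K₁−1)) = 0
⇒ ψ₂ = [z₁(K₁−1)+z₂(K₂−1)] / [−(K₁−1)(K₂−1)] = 0.5602/2.5591 = 0.219
  isopentane: x = 0.098, y = 0.573
  n-octane: x = 0.902, y = 0.427

x_n-octane (drum 2) = 0.902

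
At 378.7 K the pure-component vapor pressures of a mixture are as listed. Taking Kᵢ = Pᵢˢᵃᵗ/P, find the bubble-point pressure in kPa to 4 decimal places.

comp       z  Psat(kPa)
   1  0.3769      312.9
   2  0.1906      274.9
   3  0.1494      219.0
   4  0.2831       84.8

Pbub = 227.0534 kPa

At the bubble point ψ → 0, so ΣzᵢKᵢ = 1 with Kᵢ = Pᵢˢᵃᵗ/P ⇒ P = ΣzᵢPᵢˢᵃᵗ.
P = 0.3769·312.9 + 0.1906·274.9 + 0.1494·219.0 + 0.2831·84.8 = 227.0534 kPa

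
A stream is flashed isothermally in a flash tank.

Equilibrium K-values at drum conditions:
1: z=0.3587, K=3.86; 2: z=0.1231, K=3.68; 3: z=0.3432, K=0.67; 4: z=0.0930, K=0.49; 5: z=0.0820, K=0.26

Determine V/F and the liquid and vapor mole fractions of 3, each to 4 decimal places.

V/F = 0.8437, x_3 = 0.4756, y_3 = 0.3187

Newton iteration, V/F⁰ = 0.5:
  V/F = 0.5000: g = 0.26754, g' = -0.8687 → V/F = 0.8080
  V/F = 0.8080: g = 0.02806, g' = -0.7731 → V/F = 0.8443
  V/F = 0.8443: g = -0.00046, g' = -0.8000 → V/F = 0.8437
Converged at V/F = 0.8437.
Compositions from xᵢ = zᵢ/(1+V/F(Kᵢ−1)), yᵢ = Kᵢxᵢ:
  1: x = 0.1051, y = 0.4057
  2: x = 0.0377, y = 0.1389
  3: x = 0.4756, y = 0.3187
  4: x = 0.1632, y = 0.0800
  5: x = 0.2183, y = 0.0568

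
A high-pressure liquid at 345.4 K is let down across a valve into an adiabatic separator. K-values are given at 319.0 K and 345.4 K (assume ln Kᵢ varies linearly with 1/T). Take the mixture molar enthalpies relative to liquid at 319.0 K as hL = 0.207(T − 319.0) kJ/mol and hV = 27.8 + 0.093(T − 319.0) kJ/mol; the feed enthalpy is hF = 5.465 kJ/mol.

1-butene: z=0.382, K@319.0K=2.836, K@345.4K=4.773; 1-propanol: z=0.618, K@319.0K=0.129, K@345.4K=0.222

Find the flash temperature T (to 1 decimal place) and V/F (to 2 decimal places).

Adiabatic flash: solve Rachford–Rice at each trial T, then check hF = ψ·hV(T) + (1−ψ)·hL(T).
  T = 319.0 K: K = (2.836, 0.129), RR gives ψ = 0.102, H_out = 2.835 kJ/mol
  T = 345.4 K: K = (4.773, 0.222), RR gives ψ = 0.327, H_out = 13.576 kJ/mol
  T = 332.2 K: K = (3.717, 0.171), RR gives ψ = 0.233, H_out = 8.870 kJ/mol
  T = 325.6 K: K = (3.256, 0.149), RR gives ψ = 0.175, H_out = 6.097 kJ/mol
  T = 322.3 K: K = (3.041, 0.139), RR gives ψ = 0.141, H_out = 4.542 kJ/mol
  T = 324.0 K: K = (3.150, 0.144), RR gives ψ = 0.159, H_out = 5.360 kJ/mol
Linear interpolation between T = 324.0 (H_out = 5.360) and T = 325.6 (H_out = 6.097) on hF = 5.465 gives T ≈ 324.2 K, at which ψ = 0.16.

T = 324.2 K, V/F = 0.16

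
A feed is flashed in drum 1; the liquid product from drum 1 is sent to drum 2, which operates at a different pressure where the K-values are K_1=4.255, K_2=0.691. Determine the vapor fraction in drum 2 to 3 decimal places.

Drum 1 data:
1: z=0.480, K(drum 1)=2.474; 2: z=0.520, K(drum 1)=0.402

Drum 1:
Let ψ₁ = V/F and solve Σ zᵢ(Kᵢ−1)/(1+ψ₁(Kᵢ−1)) = 0.
Check two-phase: ΣzᵢKᵢ = 1.397 > 1 and Σzᵢ/Kᵢ = 1.488 > 1, so g(0) = 0.397 > 0 and g(1) = -0.488 < 0.
Binary case is linear: z₁(K₁−1)(1+ψ₁(K₂−1)) + z₂(K₂−1)(1+ψ₁(K₁−1)) = 0
⇒ ψ₁ = [z₁(K₁−1)+z₂(K₂−1)] / [−(K₁−1)(K₂−1)] = 0.3966/0.8815 = 0.450
Drum-1 compositions:
  1: x = 0.289, y = 0.714
  2: x = 0.711, y = 0.286
Drum-2 feed = drum-1 liquid: z₂ = (0.2886, 0.7114).
Drum 2:
Rachford–Rice: g(ψ₂) = Σ zᵢ(Kᵢ−1)/(1+ψ₂(Kᵢ−1)) = 0.
Check two-phase: ΣzᵢKᵢ = 1.720 > 1 and Σzᵢ/Kᵢ = 1.097 > 1, so g(0) = 0.720 > 0 and g(1) = -0.097 < 0.
Binary case is linear: z₁(K₁−1)(1+ψ₂(K₂−1)) + z₂(K₂−1)(1+ψ₂(K₁−1)) = 0
⇒ ψ₂ = [z₁(K₁−1)+z₂(K₂−1)] / [−(K₁−1)(K₂−1)] = 0.7196/1.0058 = 0.715
  1: x = 0.087, y = 0.369
  2: x = 0.913, y = 0.631

V/F (drum 2) = 0.715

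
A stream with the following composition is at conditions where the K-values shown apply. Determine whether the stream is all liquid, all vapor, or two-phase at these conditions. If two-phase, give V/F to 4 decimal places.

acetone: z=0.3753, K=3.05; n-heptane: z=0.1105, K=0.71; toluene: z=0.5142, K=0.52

ΣzᵢKᵢ = 1.4905; Σzᵢ/Kᵢ = 1.2675.
Both exceed 1, so a two-phase solution exists.
Rachford–Rice: g(ψ) = Σ zᵢ(Kᵢ−1)/(1+ψ(Kᵢ−1)) = 0.
Iterate (Newton) starting at ψ = 0.47:
  ψ = 0.4700: g = 0.03601, g' = -0.6191 → ψ = 0.5282
  ψ = 0.5282: g = 0.00092, g' = -0.5892 → ψ = 0.5297
Converged at ψ = 0.5297.

two-phase, V/F = 0.5297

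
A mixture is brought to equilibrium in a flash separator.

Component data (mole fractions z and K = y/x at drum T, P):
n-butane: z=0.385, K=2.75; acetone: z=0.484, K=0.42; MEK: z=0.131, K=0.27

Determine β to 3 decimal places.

β = 0.276

Let β = V/F and solve Σ zᵢ(Kᵢ−1)/(1+β(Kᵢ−1)) = 0.
Feasibility: ΣzᵢKᵢ = 1.297, Σzᵢ/Kᵢ = 1.778 — both > 1, two phases present.
Newton iteration, β⁰ = 0.5:
  β = 0.500: g = -0.1866, g' = -0.831 → β = 0.276
Converged at β = 0.276.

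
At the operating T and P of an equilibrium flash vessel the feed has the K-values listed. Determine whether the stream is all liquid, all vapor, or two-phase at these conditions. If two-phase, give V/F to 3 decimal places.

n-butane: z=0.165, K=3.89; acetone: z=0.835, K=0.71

two-phase, V/F = 0.280

ΣzᵢKᵢ = 1.235; Σzᵢ/Kᵢ = 1.218.
Both exceed 1, so a two-phase solution exists.
Binary case is linear: z₁(K₁−1)(1+ψ(K₂−1)) + z₂(K₂−1)(1+ψ(K₁−1)) = 0
⇒ ψ = [z₁(K₁−1)+z₂(K₂−1)] / [−(K₁−1)(K₂−1)] = 0.2347/0.8381 = 0.280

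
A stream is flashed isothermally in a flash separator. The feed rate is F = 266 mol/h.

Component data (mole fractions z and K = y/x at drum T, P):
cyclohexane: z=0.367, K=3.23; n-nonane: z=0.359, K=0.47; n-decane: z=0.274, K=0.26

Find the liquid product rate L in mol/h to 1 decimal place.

Material balance + equilibrium reduce to Σ zᵢ(Kᵢ−1)/(1+V/F(Kᵢ−1)) = 0.
Check two-phase: ΣzᵢKᵢ = 1.425 > 1 and Σzᵢ/Kᵢ = 1.931 > 1, so g(0) = 0.425 > 0 and g(1) = -0.931 < 0.
Iterate (Newton) starting at V/F = 0.5:
  V/F = 0.500: g = -0.1938, g' = -0.973 → V/F = 0.301
  V/F = 0.301: g = 0.0027, g' = -1.045 → V/F = 0.303
Converged at V/F = 0.303.
Then V = V/F·F = 0.3034·266 = 80.7 mol/h and L = F − V = 185.3 mol/h.

L = 185.3 mol/h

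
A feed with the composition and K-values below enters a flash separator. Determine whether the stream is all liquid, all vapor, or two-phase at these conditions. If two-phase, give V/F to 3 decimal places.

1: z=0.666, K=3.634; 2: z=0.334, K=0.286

ΣzᵢKᵢ = 2.516; Σzᵢ/Kᵢ = 1.351.
Both exceed 1, so a two-phase solution exists.
Rachford–Rice: g(ψ) = Σ zᵢ(Kᵢ−1)/(1+ψ(Kᵢ−1)) = 0.
Newton iteration, ψ⁰ = 0.48:
  ψ = 0.480: g = 0.4119, g' = -1.295 → ψ = 0.798
  ψ = 0.798: g = 0.0112, g' = -1.400 → ψ = 0.806
Converged at ψ = 0.806.

two-phase, V/F = 0.806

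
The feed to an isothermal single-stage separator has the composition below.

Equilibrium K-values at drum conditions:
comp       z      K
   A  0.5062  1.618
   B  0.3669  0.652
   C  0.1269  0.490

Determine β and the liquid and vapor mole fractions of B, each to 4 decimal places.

β = 0.4896, x_B = 0.4423, y_B = 0.2883

Let β = V/F and solve Σ zᵢ(Kᵢ−1)/(1+β(Kᵢ−1)) = 0.
g(0) = ΣzᵢKᵢ − 1 = 0.1204 and g(1) = 1 − Σzᵢ/Kᵢ = -0.1346, so a root lies in (0, 1).
Iterate (Newton) starting at β = 0.5:
  β = 0.5000: g = -0.00246, g' = -0.2374 → β = 0.4896
Converged at β = 0.4896.
Compositions from xᵢ = zᵢ/(1+β(Kᵢ−1)), yᵢ = Kᵢxᵢ:
  A: x = 0.3886, y = 0.6288
  B: x = 0.4423, y = 0.2883
  C: x = 0.1691, y = 0.0829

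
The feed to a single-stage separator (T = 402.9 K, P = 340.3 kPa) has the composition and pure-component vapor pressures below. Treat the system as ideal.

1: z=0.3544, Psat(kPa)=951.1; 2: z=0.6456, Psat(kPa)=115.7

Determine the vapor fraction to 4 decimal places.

ψ = 0.1773

Raoult's law: Kᵢ = Pᵢˢᵃᵗ/P = Pᵢˢᵃᵗ/340.3.
  K_1 = 951.1/340.3 = 2.794887, K_2 = 115.7/340.3 = 0.339994
Let ψ = V/F and solve Σ zᵢ(Kᵢ−1)/(1+ψ(Kᵢ−1)) = 0.
g(0) = ΣzᵢKᵢ − 1 = 0.2100 and g(1) = 1 − Σzᵢ/Kᵢ = -1.0257, so a root lies in (0, 1).
Binary case is linear: z₁(K₁−1)(1+ψ(K₂−1)) + z₂(K₂−1)(1+ψ(K₁−1)) = 0
⇒ ψ = [z₁(K₁−1)+z₂(K₂−1)] / [−(K₁−1)(K₂−1)] = 0.21001/1.18464 = 0.1773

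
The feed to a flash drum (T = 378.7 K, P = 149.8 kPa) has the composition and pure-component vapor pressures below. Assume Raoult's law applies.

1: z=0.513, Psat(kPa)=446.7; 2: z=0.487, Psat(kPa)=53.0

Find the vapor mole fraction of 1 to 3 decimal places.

y_1 = 0.733

Raoult's law: Kᵢ = Pᵢˢᵃᵗ/P = Pᵢˢᵃᵗ/149.8.
  K_1 = 446.7/149.8 = 2.98198, K_2 = 53.0/149.8 = 0.35381
Binary case is linear: z₁(K₁−1)(1+β(K₂−1)) + z₂(K₂−1)(1+β(K₁−1)) = 0
⇒ β = [z₁(K₁−1)+z₂(K₂−1)] / [−(K₁−1)(K₂−1)] = 0.7021/1.2807 = 0.548
Compositions from xᵢ = zᵢ/(1+β(Kᵢ−1)), yᵢ = Kᵢxᵢ:
  1: x = 0.246, y = 0.733
  2: x = 0.754, y = 0.267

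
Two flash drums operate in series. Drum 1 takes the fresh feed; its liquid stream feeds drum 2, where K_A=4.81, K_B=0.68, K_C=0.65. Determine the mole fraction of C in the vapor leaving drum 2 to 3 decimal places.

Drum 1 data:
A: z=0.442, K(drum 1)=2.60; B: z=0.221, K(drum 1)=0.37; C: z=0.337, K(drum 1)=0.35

y_C (drum 2) = 0.365

Drum 1:
Rachford–Rice: g(ψ₁) = Σ zᵢ(Kᵢ−1)/(1+ψ₁(Kᵢ−1)) = 0.
g(0) = ΣzᵢKᵢ − 1 = 0.349 and g(1) = 1 − Σzᵢ/Kᵢ = -0.730, so a root lies in (0, 1).
Newton–Raphson from ψ₁ = 0.5:
  ψ₁ = 0.500: g = -0.1349, g' = -0.849 → ψ₁ = 0.341
  ψ₁ = 0.341: g = -0.0012, g' = -0.851 → ψ₁ = 0.340
Converged at ψ₁ = 0.340.
Drum-1 compositions:
  A: x = 0.286, y = 0.745
  B: x = 0.281, y = 0.104
  C: x = 0.432, y = 0.151
Drum-2 feed = drum-1 liquid: z₂ = (0.2864, 0.2812, 0.4325).
Drum 2:
Let ψ₂ = V/F and solve Σ zᵢ(Kᵢ−1)/(1+ψ₂(Kᵢ−1)) = 0.
Feasibility: ΣzᵢKᵢ = 1.850, Σzᵢ/Kᵢ = 1.138 — both > 1, two phases present.
Newton iteration, ψ₂⁰ = 0.5:
  ψ₂ = 0.500: g = 0.0850, g' = -0.611 → ψ₂ = 0.639
  ψ₂ = 0.639: g = 0.0096, g' = -0.486 → ψ₂ = 0.659
Converged at ψ₂ = 0.659.
  A: x = 0.082, y = 0.392
  B: x = 0.356, y = 0.242
  C: x = 0.562, y = 0.365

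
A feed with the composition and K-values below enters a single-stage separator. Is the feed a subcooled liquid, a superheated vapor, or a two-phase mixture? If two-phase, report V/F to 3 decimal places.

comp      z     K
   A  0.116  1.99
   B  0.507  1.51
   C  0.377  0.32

two-phase, V/F = 0.279

ΣzᵢKᵢ = 1.117; Σzᵢ/Kᵢ = 1.572.
Both exceed 1, so a two-phase solution exists.
Iterate (Newton) starting at ψ = 0.5:
  ψ = 0.500: g = -0.1056, g' = -0.535 → ψ = 0.303
  ψ = 0.303: g = -0.0104, g' = -0.443 → ψ = 0.279
Converged at ψ = 0.279.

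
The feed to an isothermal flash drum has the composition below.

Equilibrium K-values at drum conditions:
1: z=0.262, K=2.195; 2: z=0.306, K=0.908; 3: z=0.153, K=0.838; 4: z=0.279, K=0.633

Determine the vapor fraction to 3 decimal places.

ψ = 0.569

Material balance + equilibrium reduce to Σ zᵢ(Kᵢ−1)/(1+ψ(Kᵢ−1)) = 0.
g(0) = ΣzᵢKᵢ − 1 = 0.158 and g(1) = 1 − Σzᵢ/Kᵢ = -0.080, so a root lies in (0, 1).
Iterate (Newton) starting at ψ = 0.5:
  ψ = 0.500: g = 0.0141, g' = -0.211 → ψ = 0.567
  ψ = 0.567: g = 0.0003, g' = -0.201 → ψ = 0.569
Converged at ψ = 0.569.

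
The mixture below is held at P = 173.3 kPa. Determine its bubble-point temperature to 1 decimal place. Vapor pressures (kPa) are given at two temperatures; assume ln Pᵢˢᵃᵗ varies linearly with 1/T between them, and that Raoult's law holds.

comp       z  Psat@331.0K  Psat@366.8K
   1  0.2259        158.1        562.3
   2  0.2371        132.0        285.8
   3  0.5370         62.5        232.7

Bubble-point temperature: ΣzᵢPᵢˢᵃᵗ(T) = P. Interpolate ln Pᵢˢᵃᵗ = aᵢ + bᵢ/T.
  T = 331.0 K: ΣzᵢPᵢˢᵃᵗ = 100.57 kPa
  T = 366.8 K: ΣzᵢPᵢˢᵃᵗ = 319.75 kPa
  T = 348.9 K: ΣzᵢPᵢˢᵃᵗ = 183.54 kPa
  T = 339.9 K: ΣzᵢPᵢˢᵃᵗ = 136.46 kPa
  T = 344.4 K: ΣzᵢPᵢˢᵃᵗ = 158.49 kPa
  T = 346.6 K: ΣzᵢPᵢˢᵃᵗ = 170.34 kPa
Interpolating between 346.6 K and 348.9 K gives T ≈ 347.1 K.

T = 347.1 K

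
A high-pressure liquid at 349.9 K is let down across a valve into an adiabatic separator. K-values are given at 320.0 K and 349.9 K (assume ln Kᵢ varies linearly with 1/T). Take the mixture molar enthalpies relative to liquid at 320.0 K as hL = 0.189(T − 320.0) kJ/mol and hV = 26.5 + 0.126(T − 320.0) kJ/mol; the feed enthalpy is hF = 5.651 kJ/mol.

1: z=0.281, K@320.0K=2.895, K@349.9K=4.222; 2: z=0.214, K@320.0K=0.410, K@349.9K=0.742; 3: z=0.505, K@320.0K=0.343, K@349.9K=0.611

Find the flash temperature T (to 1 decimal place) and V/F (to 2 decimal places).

Adiabatic flash: solve Rachford–Rice at each trial T, then check hF = ψ·hV(T) + (1−ψ)·hL(T).
  T = 320.0 K: K = (2.895, 0.410, 0.343), RR gives ψ = 0.062, H_out = 1.633 kJ/mol
  T = 349.9 K: K = (4.222, 0.742, 0.611), RR gives ψ = 0.574, H_out = 19.782 kJ/mol
  T = 334.9 K: K = (3.523, 0.558, 0.463), RR gives ψ = 0.267, H_out = 9.644 kJ/mol
  T = 327.4 K: K = (3.199, 0.480, 0.400), RR gives ψ = 0.160, H_out = 5.568 kJ/mol
  T = 331.1 K: K = (3.357, 0.517, 0.430), RR gives ψ = 0.211, H_out = 7.549 kJ/mol
  T = 329.2 K: K = (3.275, 0.498, 0.414), RR gives ψ = 0.185, H_out = 6.527 kJ/mol
Linear interpolation between T = 327.4 (H_out = 5.568) and T = 329.2 (H_out = 6.527) on hF = 5.651 gives T ≈ 327.6 K, at which ψ = 0.16.

T = 327.6 K, V/F = 0.16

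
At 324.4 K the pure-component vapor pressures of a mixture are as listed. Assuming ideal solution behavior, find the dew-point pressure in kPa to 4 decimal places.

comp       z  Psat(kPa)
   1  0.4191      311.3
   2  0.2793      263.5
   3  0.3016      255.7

At the dew point ψ → 1, so Σzᵢ/Kᵢ = 1 with Kᵢ = Pᵢˢᵃᵗ/P ⇒ 1/P = Σzᵢ/Pᵢˢᵃᵗ.
1/P = 0.4191/311.3 + 0.2793/263.5 + 0.3016/255.7 = 0.0035858 ⇒ P = 278.8810 kPa

Pdew = 278.8810 kPa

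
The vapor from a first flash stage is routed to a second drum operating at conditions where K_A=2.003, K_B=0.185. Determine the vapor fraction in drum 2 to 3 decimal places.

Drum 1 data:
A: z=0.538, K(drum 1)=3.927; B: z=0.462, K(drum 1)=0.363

Drum 1:
Material balance + equilibrium reduce to Σ zᵢ(Kᵢ−1)/(1+ψ₁(Kᵢ−1)) = 0.
Check two-phase: ΣzᵢKᵢ = 2.280 > 1 and Σzᵢ/Kᵢ = 1.410 > 1, so g(0) = 1.280 > 0 and g(1) = -0.410 < 0.
Binary case is linear: z₁(K₁−1)(1+ψ₁(K₂−1)) + z₂(K₂−1)(1+ψ₁(K₁−1)) = 0
⇒ ψ₁ = [z₁(K₁−1)+z₂(K₂−1)] / [−(K₁−1)(K₂−1)] = 1.2804/1.8645 = 0.687
Drum-1 compositions:
  A: x = 0.179, y = 0.702
  B: x = 0.821, y = 0.298
Drum-2 feed = drum-1 vapor: z₂ = (0.7019, 0.2981).
Drum 2:
Let ψ₂ = V/F and solve Σ zᵢ(Kᵢ−1)/(1+ψ₂(Kᵢ−1)) = 0.
Feasibility: ΣzᵢKᵢ = 1.461, Σzᵢ/Kᵢ = 1.962 — both > 1, two phases present.
Newton iteration, ψ₂⁰ = 0.5:
  ψ₂ = 0.500: g = 0.0588, g' = -0.877 → ψ₂ = 0.567
  ψ₂ = 0.567: g = -0.0029, g' = -0.971 → ψ₂ = 0.564
Converged at ψ₂ = 0.564.
  A: x = 0.448, y = 0.898
  B: x = 0.552, y = 0.102

V/F (drum 2) = 0.564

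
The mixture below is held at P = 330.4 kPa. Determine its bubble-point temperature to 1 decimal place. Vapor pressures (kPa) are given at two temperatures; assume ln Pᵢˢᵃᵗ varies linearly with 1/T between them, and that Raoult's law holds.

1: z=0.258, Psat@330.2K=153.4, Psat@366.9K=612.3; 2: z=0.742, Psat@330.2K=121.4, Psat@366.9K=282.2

Bubble-point temperature: ΣzᵢPᵢˢᵃᵗ(T) = P. Interpolate ln Pᵢˢᵃᵗ = aᵢ + bᵢ/T.
  T = 330.2 K: ΣzᵢPᵢˢᵃᵗ = 129.66 kPa
  T = 366.9 K: ΣzᵢPᵢˢᵃᵗ = 367.37 kPa
  T = 348.5 K: ΣzᵢPᵢˢᵃᵗ = 222.11 kPa
  T = 357.7 K: ΣzᵢPᵢˢᵃᵗ = 286.94 kPa
  T = 362.3 K: ΣzᵢPᵢˢᵃᵗ = 325.03 kPa
  T = 364.6 K: ΣzᵢPᵢˢᵃᵗ = 345.64 kPa
Interpolating between 362.3 K and 364.6 K gives T ≈ 362.9 K.

T = 362.9 K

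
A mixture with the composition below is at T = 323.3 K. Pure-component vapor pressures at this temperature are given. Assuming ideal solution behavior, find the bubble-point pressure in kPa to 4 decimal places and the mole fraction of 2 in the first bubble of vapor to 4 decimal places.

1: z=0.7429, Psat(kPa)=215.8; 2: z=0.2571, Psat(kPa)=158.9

Pbub = 201.1710 kPa, y_2 = 0.2031

At the bubble point ψ → 0, so ΣzᵢKᵢ = 1 with Kᵢ = Pᵢˢᵃᵗ/P ⇒ P = ΣzᵢPᵢˢᵃᵗ.
P = 0.7429·215.8 + 0.2571·158.9 = 201.1710 kPa
yᵢ = zᵢPᵢˢᵃᵗ/P ⇒ y_2 = 0.2571·158.9/201.1710 = 0.2031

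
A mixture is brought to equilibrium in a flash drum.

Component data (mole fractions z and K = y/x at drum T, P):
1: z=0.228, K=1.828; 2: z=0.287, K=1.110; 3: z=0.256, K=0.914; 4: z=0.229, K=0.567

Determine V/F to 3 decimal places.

V/F = 0.591

Iterate (Newton) starting at V/F = 0.46:
  V/F = 0.460: g = 0.0200, g' = -0.154 → V/F = 0.590
  V/F = 0.590: g = 0.0001, g' = -0.153 → V/F = 0.591
Converged at V/F = 0.591.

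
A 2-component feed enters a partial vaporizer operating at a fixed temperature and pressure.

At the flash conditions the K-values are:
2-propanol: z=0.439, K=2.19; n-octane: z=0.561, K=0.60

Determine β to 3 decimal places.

Material balance + equilibrium reduce to Σ zᵢ(Kᵢ−1)/(1+β(Kᵢ−1)) = 0.
g(0) = ΣzᵢKᵢ − 1 = 0.298 and g(1) = 1 − Σzᵢ/Kᵢ = -0.135, so a root lies in (0, 1).
Binary case is linear: z₁(K₁−1)(1+β(K₂−1)) + z₂(K₂−1)(1+β(K₁−1)) = 0
⇒ β = [z₁(K₁−1)+z₂(K₂−1)] / [−(K₁−1)(K₂−1)] = 0.2980/0.4760 = 0.626

β = 0.626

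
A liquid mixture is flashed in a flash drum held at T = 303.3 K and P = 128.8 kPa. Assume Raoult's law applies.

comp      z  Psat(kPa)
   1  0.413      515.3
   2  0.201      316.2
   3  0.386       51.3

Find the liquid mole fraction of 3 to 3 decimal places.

Raoult's law: Kᵢ = Pᵢˢᵃᵗ/P = Pᵢˢᵃᵗ/128.8.
  K_1 = 515.3/128.8 = 4.00078, K_2 = 316.2/128.8 = 2.45497, K_3 = 51.3/128.8 = 0.39829
Material balance + equilibrium reduce to Σ zᵢ(Kᵢ−1)/(1+V/F(Kᵢ−1)) = 0.
g(0) = ΣzᵢKᵢ − 1 = 1.300 and g(1) = 1 − Σzᵢ/Kᵢ = -0.154, so a root lies in (0, 1).
Iterate (Newton) starting at V/F = 0.5:
  V/F = 0.500: g = 0.3327, g' = -1.023 → V/F = 0.825
  V/F = 0.825: g = 0.0281, g' = -0.947 → V/F = 0.855
Converged at V/F = 0.855.
Compositions from xᵢ = zᵢ/(1+V/F(Kᵢ−1)), yᵢ = Kᵢxᵢ:
  1: x = 0.116, y = 0.464
  2: x = 0.090, y = 0.220
  3: x = 0.795, y = 0.316

x_3 = 0.795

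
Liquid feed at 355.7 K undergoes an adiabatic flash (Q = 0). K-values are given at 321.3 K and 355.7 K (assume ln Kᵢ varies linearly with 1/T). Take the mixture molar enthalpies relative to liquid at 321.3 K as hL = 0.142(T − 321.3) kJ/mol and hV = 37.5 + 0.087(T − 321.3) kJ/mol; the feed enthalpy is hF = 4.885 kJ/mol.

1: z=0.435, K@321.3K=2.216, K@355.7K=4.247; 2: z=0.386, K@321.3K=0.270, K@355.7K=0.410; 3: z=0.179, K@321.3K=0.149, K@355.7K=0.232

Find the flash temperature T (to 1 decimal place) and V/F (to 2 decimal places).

T = 322.6 K, V/F = 0.13

Adiabatic flash: solve Rachford–Rice at each trial T, then check hF = ψ·hV(T) + (1−ψ)·hL(T).
  T = 321.3 K: K = (2.216, 0.270, 0.149), RR gives ψ = 0.101, H_out = 3.797 kJ/mol
  T = 355.7 K: K = (4.247, 0.410, 0.232), RR gives ψ = 0.494, H_out = 22.460 kJ/mol
  T = 338.5 K: K = (3.119, 0.336, 0.188), RR gives ψ = 0.344, H_out = 15.000 kJ/mol
  T = 329.9 K: K = (2.641, 0.302, 0.168), RR gives ψ = 0.242, H_out = 10.191 kJ/mol
  T = 325.6 K: K = (2.422, 0.286, 0.158), RR gives ψ = 0.179, H_out = 7.265 kJ/mol
  T = 323.5 K: K = (2.320, 0.278, 0.154), RR gives ψ = 0.143, H_out = 5.651 kJ/mol
Linear interpolation between T = 321.3 (H_out = 3.797) and T = 323.5 (H_out = 5.651) on hF = 4.885 gives T ≈ 322.6 K, at which ψ = 0.13.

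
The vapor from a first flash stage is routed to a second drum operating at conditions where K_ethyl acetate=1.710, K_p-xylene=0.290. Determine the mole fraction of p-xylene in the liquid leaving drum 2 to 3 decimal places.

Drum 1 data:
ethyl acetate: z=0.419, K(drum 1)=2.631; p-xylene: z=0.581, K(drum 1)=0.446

Drum 1:
Newton iteration, ψ₁⁰ = 0.65:
  ψ₁ = 0.650: g = -0.1713, g' = -0.698 → ψ₁ = 0.405
  ψ₁ = 0.405: g = -0.0032, g' = -0.701 → ψ₁ = 0.400
Converged at ψ₁ = 0.400.
Drum-1 compositions:
  ethyl acetate: x = 0.254, y = 0.667
  p-xylene: x = 0.746, y = 0.333
Drum-2 feed = drum-1 vapor: z₂ = (0.6671, 0.3329).
Drum 2:
Rachford–Rice: g(ψ₂) = Σ zᵢ(Kᵢ−1)/(1+ψ₂(Kᵢ−1)) = 0.
Feasibility: ΣzᵢKᵢ = 1.237, Σzᵢ/Kᵢ = 1.538 — both > 1, two phases present.
Binary case is linear: z₁(K₁−1)(1+ψ₂(K₂−1)) + z₂(K₂−1)(1+ψ₂(K₁−1)) = 0
⇒ ψ₂ = [z₁(K₁−1)+z₂(K₂−1)] / [−(K₁−1)(K₂−1)] = 0.2373/0.5041 = 0.471
  ethyl acetate: x = 0.500, y = 0.855
  p-xylene: x = 0.500, y = 0.145

x_p-xylene (drum 2) = 0.500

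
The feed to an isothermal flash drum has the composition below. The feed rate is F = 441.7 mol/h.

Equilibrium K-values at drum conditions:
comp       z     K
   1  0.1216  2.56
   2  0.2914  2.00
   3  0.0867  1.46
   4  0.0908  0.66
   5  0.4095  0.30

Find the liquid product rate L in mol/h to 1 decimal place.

Rachford–Rice: g(V/F) = Σ zᵢ(Kᵢ−1)/(1+V/F(Kᵢ−1)) = 0.
Feasibility: ΣzᵢKᵢ = 1.2035, Σzᵢ/Kᵢ = 1.7552 — both > 1, two phases present.
Newton iteration, V/F⁰ = 0.5:
  V/F = 0.5000: g = -0.14493, g' = -0.7252 → V/F = 0.3001
  V/F = 0.3001: g = -0.00890, g' = -0.6584 → V/F = 0.2866
Converged at V/F = 0.2866.
Then V = V/F·F = 0.2866·441.7 = 126.6 mol/h and L = F − V = 315.1 mol/h.

L = 315.1 mol/h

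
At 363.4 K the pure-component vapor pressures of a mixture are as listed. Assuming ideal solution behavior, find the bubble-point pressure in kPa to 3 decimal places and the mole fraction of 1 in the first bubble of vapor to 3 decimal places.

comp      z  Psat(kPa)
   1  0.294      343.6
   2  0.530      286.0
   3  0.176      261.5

Pbub = 298.622 kPa, y_1 = 0.338

At the bubble point ψ → 0, so ΣzᵢKᵢ = 1 with Kᵢ = Pᵢˢᵃᵗ/P ⇒ P = ΣzᵢPᵢˢᵃᵗ.
P = 0.294·343.6 + 0.530·286.0 + 0.176·261.5 = 298.622 kPa
yᵢ = zᵢPᵢˢᵃᵗ/P ⇒ y_1 = 0.294·343.6/298.622 = 0.338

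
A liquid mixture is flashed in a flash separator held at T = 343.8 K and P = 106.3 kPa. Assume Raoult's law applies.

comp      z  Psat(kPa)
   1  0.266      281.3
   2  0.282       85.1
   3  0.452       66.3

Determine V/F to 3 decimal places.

Raoult's law: Kᵢ = Pᵢˢᵃᵗ/P = Pᵢˢᵃᵗ/106.3.
  K_1 = 281.3/106.3 = 2.64628, K_2 = 85.1/106.3 = 0.80056, K_3 = 66.3/106.3 = 0.62371
Material balance + equilibrium reduce to Σ zᵢ(Kᵢ−1)/(1+V/F(Kᵢ−1)) = 0.
Check two-phase: ΣzᵢKᵢ = 1.212 > 1 and Σzᵢ/Kᵢ = 1.177 > 1, so g(0) = 0.212 > 0 and g(1) = -0.177 < 0.
Newton iteration, V/F⁰ = 0.5:
  V/F = 0.500: g = -0.0318, g' = -0.328 → V/F = 0.403
  V/F = 0.403: g = 0.0016, g' = -0.363 → V/F = 0.407
Converged at V/F = 0.407.

V/F = 0.407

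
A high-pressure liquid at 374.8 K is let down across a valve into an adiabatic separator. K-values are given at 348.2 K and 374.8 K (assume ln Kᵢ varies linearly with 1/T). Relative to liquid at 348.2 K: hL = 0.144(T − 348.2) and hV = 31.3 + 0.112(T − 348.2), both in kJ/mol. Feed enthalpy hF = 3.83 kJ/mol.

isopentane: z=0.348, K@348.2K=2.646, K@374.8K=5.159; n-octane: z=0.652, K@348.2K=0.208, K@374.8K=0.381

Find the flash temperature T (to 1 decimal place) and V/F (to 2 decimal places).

T = 351.6 K, V/F = 0.11

Adiabatic flash: solve Rachford–Rice at each trial T, then check hF = ψ·hV(T) + (1−ψ)·hL(T).
  T = 348.2 K: K = (2.646, 0.208), RR gives ψ = 0.043, H_out = 1.355 kJ/mol
  T = 374.8 K: K = (5.159, 0.381), RR gives ψ = 0.405, H_out = 16.175 kJ/mol
  T = 361.5 K: K = (3.740, 0.285), RR gives ψ = 0.249, H_out = 9.589 kJ/mol
  T = 354.9 K: K = (3.160, 0.244), RR gives ψ = 0.159, H_out = 5.898 kJ/mol
  T = 351.5 K: K = (2.890, 0.225), RR gives ψ = 0.104, H_out = 3.729 kJ/mol
  T = 353.2 K: K = (3.023, 0.235), RR gives ψ = 0.132, H_out = 4.843 kJ/mol
  T = 352.4 K: K = (2.960, 0.230), RR gives ψ = 0.119, H_out = 4.327 kJ/mol
  T = 351.9 K: K = (2.921, 0.228), RR gives ψ = 0.111, H_out = 3.997 kJ/mol
  T = 351.7 K: K = (2.906, 0.226), RR gives ψ = 0.108, H_out = 3.864 kJ/mol
Linear interpolation between T = 351.5 (H_out = 3.729) and T = 351.7 (H_out = 3.864) on hF = 3.83 gives T ≈ 351.6 K, at which ψ = 0.11.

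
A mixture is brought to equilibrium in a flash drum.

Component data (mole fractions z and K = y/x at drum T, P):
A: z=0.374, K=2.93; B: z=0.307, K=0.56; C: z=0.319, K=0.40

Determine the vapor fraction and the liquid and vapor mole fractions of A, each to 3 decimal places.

ψ = 0.389, x_A = 0.214, y_A = 0.626

Let ψ = V/F and solve Σ zᵢ(Kᵢ−1)/(1+ψ(Kᵢ−1)) = 0.
g(0) = ΣzᵢKᵢ − 1 = 0.395 and g(1) = 1 − Σzᵢ/Kᵢ = -0.473, so a root lies in (0, 1).
Newton iteration, ψ⁰ = 0.5:
  ψ = 0.500: g = -0.0793, g' = -0.693 → ψ = 0.386
  ψ = 0.386: g = 0.0022, g' = -0.739 → ψ = 0.389
Converged at ψ = 0.389.
Compositions from xᵢ = zᵢ/(1+ψ(Kᵢ−1)), yᵢ = Kᵢxᵢ:
  A: x = 0.214, y = 0.626
  B: x = 0.370, y = 0.207
  C: x = 0.416, y = 0.166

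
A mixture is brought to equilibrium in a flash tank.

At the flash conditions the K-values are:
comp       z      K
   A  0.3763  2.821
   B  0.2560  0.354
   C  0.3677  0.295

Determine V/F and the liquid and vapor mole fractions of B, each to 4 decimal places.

V/F = 0.2101, x_B = 0.2962, y_B = 0.1049

Material balance + equilibrium reduce to Σ zᵢ(Kᵢ−1)/(1+V/F(Kᵢ−1)) = 0.
g(0) = ΣzᵢKᵢ − 1 = 0.2606 and g(1) = 1 − Σzᵢ/Kᵢ = -1.1030, so a root lies in (0, 1).
Newton–Raphson from V/F = 0.65:
  V/F = 0.6500: g = -0.44978, g' = -1.2019 → V/F = 0.2758
  V/F = 0.2758: g = -0.06684, g' = -0.9928 → V/F = 0.2084
  V/F = 0.2084: g = 0.00172, g' = -1.0495 → V/F = 0.2101
Converged at V/F = 0.2101.
Compositions from xᵢ = zᵢ/(1+V/F(Kᵢ−1)), yᵢ = Kᵢxᵢ:
  A: x = 0.2722, y = 0.7678
  B: x = 0.2962, y = 0.1049
  C: x = 0.4316, y = 0.1273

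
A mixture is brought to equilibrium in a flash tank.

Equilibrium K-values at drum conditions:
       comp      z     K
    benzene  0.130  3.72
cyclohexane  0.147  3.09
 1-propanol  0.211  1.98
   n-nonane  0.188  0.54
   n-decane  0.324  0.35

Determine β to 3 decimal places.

Rachford–Rice: g(β) = Σ zᵢ(Kᵢ−1)/(1+β(Kᵢ−1)) = 0.
Check two-phase: ΣzᵢKᵢ = 1.571 > 1 and Σzᵢ/Kᵢ = 1.463 > 1, so g(0) = 0.571 > 0 and g(1) = -0.463 < 0.
Newton iteration, β⁰ = 0.5:
  β = 0.500: g = 0.0145, g' = -0.785 → β = 0.519
Converged at β = 0.519.

β = 0.519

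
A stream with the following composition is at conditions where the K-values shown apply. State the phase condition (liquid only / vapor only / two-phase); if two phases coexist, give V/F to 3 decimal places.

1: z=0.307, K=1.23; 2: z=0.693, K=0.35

ΣzᵢKᵢ = 0.620; Σzᵢ/Kᵢ = 2.230.
Since ΣzᵢKᵢ < 1 the mixture is below its bubble point — single liquid phase.

liquid only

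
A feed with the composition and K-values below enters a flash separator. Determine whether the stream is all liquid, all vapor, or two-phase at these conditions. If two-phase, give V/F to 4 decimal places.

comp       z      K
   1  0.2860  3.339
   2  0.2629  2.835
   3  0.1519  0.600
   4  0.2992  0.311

ΣzᵢKᵢ = 1.8845; Σzᵢ/Kᵢ = 1.3936.
Both exceed 1, so a two-phase solution exists.
Material balance + equilibrium reduce to Σ zᵢ(Kᵢ−1)/(1+ψ(Kᵢ−1)) = 0.
Newton–Raphson from ψ = 0.46:
  ψ = 0.4600: g = 0.20758, g' = -0.9643 → ψ = 0.6753
  ψ = 0.6753: g = 0.00604, g' = -0.9541 → ψ = 0.6816
Converged at ψ = 0.6816.

two-phase, V/F = 0.6816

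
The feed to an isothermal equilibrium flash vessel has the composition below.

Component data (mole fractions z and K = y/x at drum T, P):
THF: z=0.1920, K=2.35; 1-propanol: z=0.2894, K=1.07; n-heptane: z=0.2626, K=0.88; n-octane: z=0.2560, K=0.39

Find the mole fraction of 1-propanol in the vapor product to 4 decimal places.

Material balance + equilibrium reduce to Σ zᵢ(Kᵢ−1)/(1+V/F(Kᵢ−1)) = 0.
g(0) = ΣzᵢKᵢ − 1 = 0.0918 and g(1) = 1 − Σzᵢ/Kᵢ = -0.3070, so a root lies in (0, 1).
Newton–Raphson from V/F = 0.5:
  V/F = 0.5000: g = -0.08389, g' = -0.3275 → V/F = 0.2439
  V/F = 0.2439: g = -0.00099, g' = -0.3349 → V/F = 0.2409
Converged at V/F = 0.2409.
Compositions from xᵢ = zᵢ/(1+V/F(Kᵢ−1)), yᵢ = Kᵢxᵢ:
  THF: x = 0.1449, y = 0.3405
  1-propanol: x = 0.2846, y = 0.3045
  n-heptane: x = 0.2704, y = 0.2380
  n-octane: x = 0.3001, y = 0.1170

y_1-propanol = 0.3045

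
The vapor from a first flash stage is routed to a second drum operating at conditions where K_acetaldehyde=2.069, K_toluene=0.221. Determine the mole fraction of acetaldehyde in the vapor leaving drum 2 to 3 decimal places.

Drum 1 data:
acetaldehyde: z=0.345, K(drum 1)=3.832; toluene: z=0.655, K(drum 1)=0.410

Drum 1:
Material balance + equilibrium reduce to Σ zᵢ(Kᵢ−1)/(1+ψ₁(Kᵢ−1)) = 0.
Check two-phase: ΣzᵢKᵢ = 1.591 > 1 and Σzᵢ/Kᵢ = 1.688 > 1, so g(0) = 0.591 > 0 and g(1) = -0.688 < 0.
Newton–Raphson from ψ₁ = 0.68:
  ψ₁ = 0.680: g = -0.3114, g' = -0.959 → ψ₁ = 0.355
  ψ₁ = 0.355: g = -0.0019, g' = -1.052 → ψ₁ = 0.353
Converged at ψ₁ = 0.353.
Drum-1 compositions:
  acetaldehyde: x = 0.172, y = 0.661
  toluene: x = 0.828, y = 0.339
Drum-2 feed = drum-1 vapor: z₂ = (0.6607, 0.3393).
Drum 2:
Material balance + equilibrium reduce to Σ zᵢ(Kᵢ−1)/(1+ψ₂(Kᵢ−1)) = 0.
Feasibility: ΣzᵢKᵢ = 1.442, Σzᵢ/Kᵢ = 1.855 — both > 1, two phases present.
Binary case is linear: z₁(K₁−1)(1+ψ₂(K₂−1)) + z₂(K₂−1)(1+ψ₂(K₁−1)) = 0
⇒ ψ₂ = [z₁(K₁−1)+z₂(K₂−1)] / [−(K₁−1)(K₂−1)] = 0.4420/0.8328 = 0.531
  acetaldehyde: x = 0.422, y = 0.872
  toluene: x = 0.578, y = 0.128

y_acetaldehyde (drum 2) = 0.872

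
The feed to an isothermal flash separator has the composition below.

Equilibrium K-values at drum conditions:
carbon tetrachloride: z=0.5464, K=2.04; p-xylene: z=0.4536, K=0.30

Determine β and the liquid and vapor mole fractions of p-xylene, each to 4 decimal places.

β = 0.3444, x_p-xylene = 0.5977, y_p-xylene = 0.1793

Binary case is linear: z₁(K₁−1)(1+β(K₂−1)) + z₂(K₂−1)(1+β(K₁−1)) = 0
⇒ β = [z₁(K₁−1)+z₂(K₂−1)] / [−(K₁−1)(K₂−1)] = 0.25074/0.72800 = 0.3444
Compositions from xᵢ = zᵢ/(1+β(Kᵢ−1)), yᵢ = Kᵢxᵢ:
  carbon tetrachloride: x = 0.4023, y = 0.8207
  p-xylene: x = 0.5977, y = 0.1793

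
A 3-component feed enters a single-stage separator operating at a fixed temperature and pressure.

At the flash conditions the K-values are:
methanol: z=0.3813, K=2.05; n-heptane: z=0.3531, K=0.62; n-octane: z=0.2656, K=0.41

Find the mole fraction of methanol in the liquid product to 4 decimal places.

x_methanol = 0.3105

Newton–Raphson from β = 0.5:
  β = 0.5000: g = -0.12539, g' = -0.4445 → β = 0.2179
  β = 0.2179: g = -0.00029, g' = -0.4608 → β = 0.2173
Converged at β = 0.2173.
Compositions from xᵢ = zᵢ/(1+β(Kᵢ−1)), yᵢ = Kᵢxᵢ:
  methanol: x = 0.3105, y = 0.6365
  n-heptane: x = 0.3849, y = 0.2386
  n-octane: x = 0.3047, y = 0.1249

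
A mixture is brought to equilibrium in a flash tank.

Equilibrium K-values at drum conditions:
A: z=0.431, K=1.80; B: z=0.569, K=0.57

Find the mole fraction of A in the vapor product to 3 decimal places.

Newton–Raphson from ψ = 0.5:
  ψ = 0.500: g = -0.0654, g' = -0.311 → ψ = 0.290
  ψ = 0.290: g = 0.0003, g' = -0.319 → ψ = 0.291
Converged at ψ = 0.291.
Compositions from xᵢ = zᵢ/(1+ψ(Kᵢ−1)), yᵢ = Kᵢxᵢ:
  A: x = 0.350, y = 0.629
  B: x = 0.650, y = 0.371

y_A = 0.629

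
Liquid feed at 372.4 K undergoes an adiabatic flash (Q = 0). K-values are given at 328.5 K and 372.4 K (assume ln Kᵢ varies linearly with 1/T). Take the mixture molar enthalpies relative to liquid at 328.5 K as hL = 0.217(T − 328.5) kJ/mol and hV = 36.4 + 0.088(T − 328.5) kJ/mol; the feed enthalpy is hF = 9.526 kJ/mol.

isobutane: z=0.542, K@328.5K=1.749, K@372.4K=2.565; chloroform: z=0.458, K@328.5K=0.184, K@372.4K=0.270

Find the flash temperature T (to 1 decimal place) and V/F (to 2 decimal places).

T = 340.0 K, V/F = 0.20

Adiabatic flash: solve Rachford–Rice at each trial T, then check hF = ψ·hV(T) + (1−ψ)·hL(T).
  T = 328.5 K: K = (1.749, 0.184), RR gives ψ = 0.053, H_out = 1.920 kJ/mol
  T = 372.4 K: K = (2.565, 0.270), RR gives ψ = 0.450, H_out = 23.352 kJ/mol
  T = 350.4 K: K = (2.143, 0.225), RR gives ψ = 0.299, H_out = 14.791 kJ/mol
  T = 339.4 K: K = (1.941, 0.204), RR gives ψ = 0.195, H_out = 9.174 kJ/mol
  T = 344.9 K: K = (2.041, 0.215), RR gives ψ = 0.250, H_out = 12.142 kJ/mol
  T = 342.1 K: K = (1.990, 0.209), RR gives ψ = 0.223, H_out = 10.676 kJ/mol
  T = 340.8 K: K = (1.967, 0.207), RR gives ψ = 0.210, H_out = 9.965 kJ/mol
Linear interpolation between T = 339.4 (H_out = 9.174) and T = 340.8 (H_out = 9.965) on hF = 9.526 gives T ≈ 340.0 K, at which ψ = 0.20.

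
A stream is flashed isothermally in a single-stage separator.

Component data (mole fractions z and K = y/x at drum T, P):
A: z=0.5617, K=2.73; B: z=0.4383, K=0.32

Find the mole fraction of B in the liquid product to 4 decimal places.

Material balance + equilibrium reduce to Σ zᵢ(Kᵢ−1)/(1+V/F(Kᵢ−1)) = 0.
Check two-phase: ΣzᵢKᵢ = 1.6737 > 1 and Σzᵢ/Kᵢ = 1.5754 > 1, so g(0) = 0.6737 > 0 and g(1) = -0.5754 < 0.
Newton iteration, V/F⁰ = 0.5:
  V/F = 0.5000: g = 0.06946, g' = -0.9486 → V/F = 0.5732
  V/F = 0.5732: g = -0.00053, g' = -0.9681 → V/F = 0.5727
Converged at V/F = 0.5727.
Compositions from xᵢ = zᵢ/(1+V/F(Kᵢ−1)), yᵢ = Kᵢxᵢ:
  A: x = 0.2822, y = 0.7703
  B: x = 0.7178, y = 0.2297

x_B = 0.7178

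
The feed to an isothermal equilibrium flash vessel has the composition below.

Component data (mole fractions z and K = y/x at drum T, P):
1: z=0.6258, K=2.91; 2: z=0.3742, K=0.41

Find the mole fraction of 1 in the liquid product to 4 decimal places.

Material balance + equilibrium reduce to Σ zᵢ(Kᵢ−1)/(1+β(Kᵢ−1)) = 0.
Check two-phase: ΣzᵢKᵢ = 1.9745 > 1 and Σzᵢ/Kᵢ = 1.1277 > 1, so g(0) = 0.9745 > 0 and g(1) = -0.1277 < 0.
Binary case is linear: z₁(K₁−1)(1+β(K₂−1)) + z₂(K₂−1)(1+β(K₁−1)) = 0
⇒ β = [z₁(K₁−1)+z₂(K₂−1)] / [−(K₁−1)(K₂−1)] = 0.97450/1.12690 = 0.8648
Compositions from xᵢ = zᵢ/(1+β(Kᵢ−1)), yᵢ = Kᵢxᵢ:
  1: x = 0.2360, y = 0.6868
  2: x = 0.7640, y = 0.3132

x_1 = 0.2360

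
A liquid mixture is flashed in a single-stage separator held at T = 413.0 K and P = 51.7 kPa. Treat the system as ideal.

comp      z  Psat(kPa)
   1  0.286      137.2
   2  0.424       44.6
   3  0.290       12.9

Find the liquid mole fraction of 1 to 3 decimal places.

x_1 = 0.200

Raoult's law: Kᵢ = Pᵢˢᵃᵗ/P = Pᵢˢᵃᵗ/51.7.
  K_1 = 137.2/51.7 = 2.65377, K_2 = 44.6/51.7 = 0.86267, K_3 = 12.9/51.7 = 0.24952
Iterate (Newton) starting at ψ = 0.52:
  ψ = 0.520: g = -0.1653, g' = -0.675 → ψ = 0.275
  ψ = 0.275: g = -0.0096, g' = -0.638 → ψ = 0.260
Converged at ψ = 0.260.
Compositions from xᵢ = zᵢ/(1+ψ(Kᵢ−1)), yᵢ = Kᵢxᵢ:
  1: x = 0.200, y = 0.531
  2: x = 0.440, y = 0.379
  3: x = 0.360, y = 0.090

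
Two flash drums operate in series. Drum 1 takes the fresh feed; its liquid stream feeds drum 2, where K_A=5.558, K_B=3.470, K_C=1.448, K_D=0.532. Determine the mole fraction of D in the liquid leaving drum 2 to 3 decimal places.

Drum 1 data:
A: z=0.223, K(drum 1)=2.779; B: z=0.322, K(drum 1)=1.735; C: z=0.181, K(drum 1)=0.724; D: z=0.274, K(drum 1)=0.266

Drum 1:
Material balance + equilibrium reduce to Σ zᵢ(Kᵢ−1)/(1+ψ₁(Kᵢ−1)) = 0.
g(0) = ΣzᵢKᵢ − 1 = 0.382 and g(1) = 1 − Σzᵢ/Kᵢ = -0.546, so a root lies in (0, 1).
Newton–Raphson from ψ₁ = 0.34:
  ψ₁ = 0.340: g = 0.1134, g' = -0.664 → ψ₁ = 0.511
Converged at ψ₁ = 0.511.
Drum-1 compositions:
  A: x = 0.117, y = 0.325
  B: x = 0.234, y = 0.406
  C: x = 0.211, y = 0.153
  D: x = 0.438, y = 0.117
Drum-2 feed = drum-1 liquid: z₂ = (0.1168, 0.2341, 0.2107, 0.4384).
Drum 2:
Rachford–Rice: g(ψ₂) = Σ zᵢ(Kᵢ−1)/(1+ψ₂(Kᵢ−1)) = 0.
g(0) = ΣzᵢKᵢ − 1 = 1.000 and g(1) = 1 − Σzᵢ/Kᵢ = -0.058, so a root lies in (0, 1).
Iterate (Newton) starting at ψ₂ = 0.5:
  ψ₂ = 0.500: g = 0.2304, g' = -0.704 → ψ₂ = 0.828
  ψ₂ = 0.828: g = 0.0356, g' = -0.539 → ψ₂ = 0.894
Converged at ψ₂ = 0.894.
  A: x = 0.023, y = 0.128
  B: x = 0.073, y = 0.253
  C: x = 0.150, y = 0.218
  D: x = 0.754, y = 0.401

x_D (drum 2) = 0.754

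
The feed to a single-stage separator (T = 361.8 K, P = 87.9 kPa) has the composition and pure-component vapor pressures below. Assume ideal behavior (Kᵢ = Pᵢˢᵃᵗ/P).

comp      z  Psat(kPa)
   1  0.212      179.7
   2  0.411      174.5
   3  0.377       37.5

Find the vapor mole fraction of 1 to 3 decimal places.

y_1 = 0.249

Raoult's law: Kᵢ = Pᵢˢᵃᵗ/P = Pᵢˢᵃᵗ/87.9.
  K_1 = 179.7/87.9 = 2.04437, K_2 = 174.5/87.9 = 1.98521, K_3 = 37.5/87.9 = 0.42662
Let β = V/F and solve Σ zᵢ(Kᵢ−1)/(1+β(Kᵢ−1)) = 0.
Feasibility: ΣzᵢKᵢ = 1.410, Σzᵢ/Kᵢ = 1.194 — both > 1, two phases present.
Newton iteration, β⁰ = 0.38:
  β = 0.380: g = 0.1767, g' = -0.532 → β = 0.712
  β = 0.712: g = -0.0003, g' = -0.568 → β = 0.711
Converged at β = 0.711.
Compositions from xᵢ = zᵢ/(1+β(Kᵢ−1)), yᵢ = Kᵢxᵢ:
  1: x = 0.122, y = 0.249
  2: x = 0.242, y = 0.480
  3: x = 0.637, y = 0.272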